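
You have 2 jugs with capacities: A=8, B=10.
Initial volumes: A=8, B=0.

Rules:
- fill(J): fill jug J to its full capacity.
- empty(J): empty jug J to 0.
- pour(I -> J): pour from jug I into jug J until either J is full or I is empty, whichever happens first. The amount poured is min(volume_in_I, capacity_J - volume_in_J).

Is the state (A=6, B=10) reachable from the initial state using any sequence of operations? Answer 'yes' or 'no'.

Answer: yes

Derivation:
BFS from (A=8, B=0):
  1. pour(A -> B) -> (A=0 B=8)
  2. fill(A) -> (A=8 B=8)
  3. pour(A -> B) -> (A=6 B=10)
Target reached → yes.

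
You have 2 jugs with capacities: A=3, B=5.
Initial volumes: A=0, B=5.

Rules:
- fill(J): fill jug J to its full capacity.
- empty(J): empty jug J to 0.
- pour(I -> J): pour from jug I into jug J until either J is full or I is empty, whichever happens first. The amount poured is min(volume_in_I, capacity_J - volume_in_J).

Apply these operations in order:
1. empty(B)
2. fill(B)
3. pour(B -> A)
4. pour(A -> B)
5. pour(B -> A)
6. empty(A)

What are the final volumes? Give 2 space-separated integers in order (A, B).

Answer: 0 2

Derivation:
Step 1: empty(B) -> (A=0 B=0)
Step 2: fill(B) -> (A=0 B=5)
Step 3: pour(B -> A) -> (A=3 B=2)
Step 4: pour(A -> B) -> (A=0 B=5)
Step 5: pour(B -> A) -> (A=3 B=2)
Step 6: empty(A) -> (A=0 B=2)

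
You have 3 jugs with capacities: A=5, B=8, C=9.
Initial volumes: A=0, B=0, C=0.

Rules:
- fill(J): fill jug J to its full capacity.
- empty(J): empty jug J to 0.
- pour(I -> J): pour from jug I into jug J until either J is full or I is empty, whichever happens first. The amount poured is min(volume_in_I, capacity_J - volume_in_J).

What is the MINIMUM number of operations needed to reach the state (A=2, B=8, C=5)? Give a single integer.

BFS from (A=0, B=0, C=0). One shortest path:
  1. fill(A) -> (A=5 B=0 C=0)
  2. pour(A -> B) -> (A=0 B=5 C=0)
  3. fill(A) -> (A=5 B=5 C=0)
  4. pour(A -> C) -> (A=0 B=5 C=5)
  5. fill(A) -> (A=5 B=5 C=5)
  6. pour(A -> B) -> (A=2 B=8 C=5)
Reached target in 6 moves.

Answer: 6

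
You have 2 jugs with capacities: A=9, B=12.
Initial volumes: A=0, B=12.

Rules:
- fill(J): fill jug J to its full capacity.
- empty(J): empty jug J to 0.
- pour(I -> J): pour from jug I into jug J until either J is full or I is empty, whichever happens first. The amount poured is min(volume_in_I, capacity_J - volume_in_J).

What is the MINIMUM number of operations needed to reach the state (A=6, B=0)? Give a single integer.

BFS from (A=0, B=12). One shortest path:
  1. fill(A) -> (A=9 B=12)
  2. empty(B) -> (A=9 B=0)
  3. pour(A -> B) -> (A=0 B=9)
  4. fill(A) -> (A=9 B=9)
  5. pour(A -> B) -> (A=6 B=12)
  6. empty(B) -> (A=6 B=0)
Reached target in 6 moves.

Answer: 6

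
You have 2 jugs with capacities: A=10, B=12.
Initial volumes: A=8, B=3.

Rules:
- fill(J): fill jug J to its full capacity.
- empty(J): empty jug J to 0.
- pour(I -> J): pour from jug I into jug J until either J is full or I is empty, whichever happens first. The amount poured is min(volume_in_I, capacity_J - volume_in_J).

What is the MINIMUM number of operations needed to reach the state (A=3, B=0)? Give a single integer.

Answer: 2

Derivation:
BFS from (A=8, B=3). One shortest path:
  1. empty(A) -> (A=0 B=3)
  2. pour(B -> A) -> (A=3 B=0)
Reached target in 2 moves.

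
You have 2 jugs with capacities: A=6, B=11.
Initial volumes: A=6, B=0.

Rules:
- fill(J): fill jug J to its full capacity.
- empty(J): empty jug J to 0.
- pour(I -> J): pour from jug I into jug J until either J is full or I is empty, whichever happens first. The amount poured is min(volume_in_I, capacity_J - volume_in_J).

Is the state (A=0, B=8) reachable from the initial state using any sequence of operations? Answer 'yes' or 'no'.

Answer: yes

Derivation:
BFS from (A=6, B=0):
  1. pour(A -> B) -> (A=0 B=6)
  2. fill(A) -> (A=6 B=6)
  3. pour(A -> B) -> (A=1 B=11)
  4. empty(B) -> (A=1 B=0)
  5. pour(A -> B) -> (A=0 B=1)
  6. fill(A) -> (A=6 B=1)
  7. pour(A -> B) -> (A=0 B=7)
  8. fill(A) -> (A=6 B=7)
  9. pour(A -> B) -> (A=2 B=11)
  10. empty(B) -> (A=2 B=0)
  11. pour(A -> B) -> (A=0 B=2)
  12. fill(A) -> (A=6 B=2)
  13. pour(A -> B) -> (A=0 B=8)
Target reached → yes.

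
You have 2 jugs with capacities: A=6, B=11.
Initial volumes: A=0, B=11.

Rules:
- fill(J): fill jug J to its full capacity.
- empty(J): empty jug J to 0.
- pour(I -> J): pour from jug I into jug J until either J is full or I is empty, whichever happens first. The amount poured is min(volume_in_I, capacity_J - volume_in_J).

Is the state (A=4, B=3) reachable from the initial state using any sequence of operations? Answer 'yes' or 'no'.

Answer: no

Derivation:
BFS explored all 34 reachable states.
Reachable set includes: (0,0), (0,1), (0,2), (0,3), (0,4), (0,5), (0,6), (0,7), (0,8), (0,9), (0,10), (0,11) ...
Target (A=4, B=3) not in reachable set → no.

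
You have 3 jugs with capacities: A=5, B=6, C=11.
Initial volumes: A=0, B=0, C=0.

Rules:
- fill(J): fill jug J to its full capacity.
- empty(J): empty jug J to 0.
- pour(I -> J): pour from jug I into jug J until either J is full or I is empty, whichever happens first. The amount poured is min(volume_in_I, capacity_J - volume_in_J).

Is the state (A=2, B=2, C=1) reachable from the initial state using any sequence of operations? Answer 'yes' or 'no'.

BFS explored all 304 reachable states.
Reachable set includes: (0,0,0), (0,0,1), (0,0,2), (0,0,3), (0,0,4), (0,0,5), (0,0,6), (0,0,7), (0,0,8), (0,0,9), (0,0,10), (0,0,11) ...
Target (A=2, B=2, C=1) not in reachable set → no.

Answer: no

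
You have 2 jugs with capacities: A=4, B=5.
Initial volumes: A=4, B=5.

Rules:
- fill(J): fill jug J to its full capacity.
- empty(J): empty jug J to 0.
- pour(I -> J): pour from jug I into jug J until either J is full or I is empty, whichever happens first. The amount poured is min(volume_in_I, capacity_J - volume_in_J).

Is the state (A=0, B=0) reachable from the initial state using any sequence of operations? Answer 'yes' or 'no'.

Answer: yes

Derivation:
BFS from (A=4, B=5):
  1. empty(A) -> (A=0 B=5)
  2. empty(B) -> (A=0 B=0)
Target reached → yes.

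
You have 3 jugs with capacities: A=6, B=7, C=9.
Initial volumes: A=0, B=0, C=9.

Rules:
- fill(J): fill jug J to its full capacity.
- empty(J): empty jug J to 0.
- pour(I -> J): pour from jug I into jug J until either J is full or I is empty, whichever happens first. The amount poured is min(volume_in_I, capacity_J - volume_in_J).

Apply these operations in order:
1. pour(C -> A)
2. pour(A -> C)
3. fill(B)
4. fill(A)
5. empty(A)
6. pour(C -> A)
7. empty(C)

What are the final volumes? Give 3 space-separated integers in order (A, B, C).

Answer: 6 7 0

Derivation:
Step 1: pour(C -> A) -> (A=6 B=0 C=3)
Step 2: pour(A -> C) -> (A=0 B=0 C=9)
Step 3: fill(B) -> (A=0 B=7 C=9)
Step 4: fill(A) -> (A=6 B=7 C=9)
Step 5: empty(A) -> (A=0 B=7 C=9)
Step 6: pour(C -> A) -> (A=6 B=7 C=3)
Step 7: empty(C) -> (A=6 B=7 C=0)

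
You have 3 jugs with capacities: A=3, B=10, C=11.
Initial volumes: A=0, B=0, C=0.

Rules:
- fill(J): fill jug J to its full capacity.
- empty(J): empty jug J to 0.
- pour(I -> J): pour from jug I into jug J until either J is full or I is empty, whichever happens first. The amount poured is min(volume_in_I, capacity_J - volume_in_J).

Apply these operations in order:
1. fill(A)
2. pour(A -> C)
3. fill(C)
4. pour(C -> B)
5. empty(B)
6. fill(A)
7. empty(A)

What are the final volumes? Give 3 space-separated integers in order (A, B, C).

Answer: 0 0 1

Derivation:
Step 1: fill(A) -> (A=3 B=0 C=0)
Step 2: pour(A -> C) -> (A=0 B=0 C=3)
Step 3: fill(C) -> (A=0 B=0 C=11)
Step 4: pour(C -> B) -> (A=0 B=10 C=1)
Step 5: empty(B) -> (A=0 B=0 C=1)
Step 6: fill(A) -> (A=3 B=0 C=1)
Step 7: empty(A) -> (A=0 B=0 C=1)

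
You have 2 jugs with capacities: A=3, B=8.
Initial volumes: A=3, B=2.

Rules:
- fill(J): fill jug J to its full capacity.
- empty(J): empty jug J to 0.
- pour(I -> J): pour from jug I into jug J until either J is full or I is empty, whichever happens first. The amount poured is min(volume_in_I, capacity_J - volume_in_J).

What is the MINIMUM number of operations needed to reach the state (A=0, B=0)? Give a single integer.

Answer: 2

Derivation:
BFS from (A=3, B=2). One shortest path:
  1. empty(A) -> (A=0 B=2)
  2. empty(B) -> (A=0 B=0)
Reached target in 2 moves.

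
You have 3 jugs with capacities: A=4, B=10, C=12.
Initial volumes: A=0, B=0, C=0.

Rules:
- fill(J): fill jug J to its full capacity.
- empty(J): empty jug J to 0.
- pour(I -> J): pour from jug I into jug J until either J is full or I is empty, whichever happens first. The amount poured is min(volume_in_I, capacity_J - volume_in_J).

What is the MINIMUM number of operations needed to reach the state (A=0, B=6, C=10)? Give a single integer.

BFS from (A=0, B=0, C=0). One shortest path:
  1. fill(B) -> (A=0 B=10 C=0)
  2. pour(B -> C) -> (A=0 B=0 C=10)
  3. fill(B) -> (A=0 B=10 C=10)
  4. pour(B -> A) -> (A=4 B=6 C=10)
  5. empty(A) -> (A=0 B=6 C=10)
Reached target in 5 moves.

Answer: 5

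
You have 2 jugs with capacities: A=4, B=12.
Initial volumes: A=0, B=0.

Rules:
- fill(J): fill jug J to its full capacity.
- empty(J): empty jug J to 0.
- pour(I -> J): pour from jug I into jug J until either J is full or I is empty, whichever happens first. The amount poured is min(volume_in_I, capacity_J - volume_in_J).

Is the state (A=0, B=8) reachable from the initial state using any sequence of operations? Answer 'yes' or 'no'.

Answer: yes

Derivation:
BFS from (A=0, B=0):
  1. fill(B) -> (A=0 B=12)
  2. pour(B -> A) -> (A=4 B=8)
  3. empty(A) -> (A=0 B=8)
Target reached → yes.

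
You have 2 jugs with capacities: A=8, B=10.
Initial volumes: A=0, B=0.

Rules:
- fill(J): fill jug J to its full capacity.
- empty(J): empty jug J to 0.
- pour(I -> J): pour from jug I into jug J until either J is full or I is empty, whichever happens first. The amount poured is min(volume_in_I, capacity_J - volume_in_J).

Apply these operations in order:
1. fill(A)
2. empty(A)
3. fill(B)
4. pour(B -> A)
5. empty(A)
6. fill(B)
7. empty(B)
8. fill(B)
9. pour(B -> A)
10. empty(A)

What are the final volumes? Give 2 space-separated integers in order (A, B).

Step 1: fill(A) -> (A=8 B=0)
Step 2: empty(A) -> (A=0 B=0)
Step 3: fill(B) -> (A=0 B=10)
Step 4: pour(B -> A) -> (A=8 B=2)
Step 5: empty(A) -> (A=0 B=2)
Step 6: fill(B) -> (A=0 B=10)
Step 7: empty(B) -> (A=0 B=0)
Step 8: fill(B) -> (A=0 B=10)
Step 9: pour(B -> A) -> (A=8 B=2)
Step 10: empty(A) -> (A=0 B=2)

Answer: 0 2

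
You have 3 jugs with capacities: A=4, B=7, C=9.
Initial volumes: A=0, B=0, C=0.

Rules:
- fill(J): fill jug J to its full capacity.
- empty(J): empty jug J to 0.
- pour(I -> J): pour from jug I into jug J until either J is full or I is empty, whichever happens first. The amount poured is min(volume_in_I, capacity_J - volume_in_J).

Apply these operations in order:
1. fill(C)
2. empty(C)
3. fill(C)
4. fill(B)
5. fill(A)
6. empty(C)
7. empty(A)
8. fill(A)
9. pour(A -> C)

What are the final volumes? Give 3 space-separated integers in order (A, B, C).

Step 1: fill(C) -> (A=0 B=0 C=9)
Step 2: empty(C) -> (A=0 B=0 C=0)
Step 3: fill(C) -> (A=0 B=0 C=9)
Step 4: fill(B) -> (A=0 B=7 C=9)
Step 5: fill(A) -> (A=4 B=7 C=9)
Step 6: empty(C) -> (A=4 B=7 C=0)
Step 7: empty(A) -> (A=0 B=7 C=0)
Step 8: fill(A) -> (A=4 B=7 C=0)
Step 9: pour(A -> C) -> (A=0 B=7 C=4)

Answer: 0 7 4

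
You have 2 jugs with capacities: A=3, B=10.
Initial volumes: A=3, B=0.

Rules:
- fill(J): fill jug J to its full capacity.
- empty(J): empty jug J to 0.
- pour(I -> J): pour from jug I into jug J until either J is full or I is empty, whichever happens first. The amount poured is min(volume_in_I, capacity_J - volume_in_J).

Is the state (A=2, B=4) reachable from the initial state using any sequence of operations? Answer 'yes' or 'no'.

BFS explored all 26 reachable states.
Reachable set includes: (0,0), (0,1), (0,2), (0,3), (0,4), (0,5), (0,6), (0,7), (0,8), (0,9), (0,10), (1,0) ...
Target (A=2, B=4) not in reachable set → no.

Answer: no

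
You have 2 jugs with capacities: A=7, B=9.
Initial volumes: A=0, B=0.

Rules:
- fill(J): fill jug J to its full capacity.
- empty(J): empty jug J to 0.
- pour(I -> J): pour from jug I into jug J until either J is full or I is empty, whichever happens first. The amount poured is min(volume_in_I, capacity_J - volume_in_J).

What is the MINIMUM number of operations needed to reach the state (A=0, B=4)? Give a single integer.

BFS from (A=0, B=0). One shortest path:
  1. fill(B) -> (A=0 B=9)
  2. pour(B -> A) -> (A=7 B=2)
  3. empty(A) -> (A=0 B=2)
  4. pour(B -> A) -> (A=2 B=0)
  5. fill(B) -> (A=2 B=9)
  6. pour(B -> A) -> (A=7 B=4)
  7. empty(A) -> (A=0 B=4)
Reached target in 7 moves.

Answer: 7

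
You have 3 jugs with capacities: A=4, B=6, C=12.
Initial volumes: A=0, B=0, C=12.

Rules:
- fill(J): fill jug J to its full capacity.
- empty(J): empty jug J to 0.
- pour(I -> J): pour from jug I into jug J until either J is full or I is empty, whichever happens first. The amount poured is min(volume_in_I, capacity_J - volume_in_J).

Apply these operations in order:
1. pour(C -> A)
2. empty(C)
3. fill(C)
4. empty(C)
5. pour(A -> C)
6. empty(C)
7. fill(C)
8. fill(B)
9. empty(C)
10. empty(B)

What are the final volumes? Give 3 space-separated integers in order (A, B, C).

Answer: 0 0 0

Derivation:
Step 1: pour(C -> A) -> (A=4 B=0 C=8)
Step 2: empty(C) -> (A=4 B=0 C=0)
Step 3: fill(C) -> (A=4 B=0 C=12)
Step 4: empty(C) -> (A=4 B=0 C=0)
Step 5: pour(A -> C) -> (A=0 B=0 C=4)
Step 6: empty(C) -> (A=0 B=0 C=0)
Step 7: fill(C) -> (A=0 B=0 C=12)
Step 8: fill(B) -> (A=0 B=6 C=12)
Step 9: empty(C) -> (A=0 B=6 C=0)
Step 10: empty(B) -> (A=0 B=0 C=0)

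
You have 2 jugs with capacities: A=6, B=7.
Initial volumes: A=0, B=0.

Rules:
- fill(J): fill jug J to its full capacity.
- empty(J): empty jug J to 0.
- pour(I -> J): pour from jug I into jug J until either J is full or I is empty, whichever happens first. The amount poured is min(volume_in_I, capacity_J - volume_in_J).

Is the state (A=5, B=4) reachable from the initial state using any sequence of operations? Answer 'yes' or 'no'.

BFS explored all 26 reachable states.
Reachable set includes: (0,0), (0,1), (0,2), (0,3), (0,4), (0,5), (0,6), (0,7), (1,0), (1,7), (2,0), (2,7) ...
Target (A=5, B=4) not in reachable set → no.

Answer: no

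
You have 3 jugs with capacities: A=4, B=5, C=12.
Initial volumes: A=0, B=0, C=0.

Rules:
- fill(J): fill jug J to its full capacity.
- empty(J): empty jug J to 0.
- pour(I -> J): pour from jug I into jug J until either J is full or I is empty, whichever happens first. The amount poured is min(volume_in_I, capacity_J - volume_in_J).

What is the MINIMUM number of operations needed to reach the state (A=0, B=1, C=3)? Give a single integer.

BFS from (A=0, B=0, C=0). One shortest path:
  1. fill(C) -> (A=0 B=0 C=12)
  2. pour(C -> A) -> (A=4 B=0 C=8)
  3. empty(A) -> (A=0 B=0 C=8)
  4. pour(C -> B) -> (A=0 B=5 C=3)
  5. pour(B -> A) -> (A=4 B=1 C=3)
  6. empty(A) -> (A=0 B=1 C=3)
Reached target in 6 moves.

Answer: 6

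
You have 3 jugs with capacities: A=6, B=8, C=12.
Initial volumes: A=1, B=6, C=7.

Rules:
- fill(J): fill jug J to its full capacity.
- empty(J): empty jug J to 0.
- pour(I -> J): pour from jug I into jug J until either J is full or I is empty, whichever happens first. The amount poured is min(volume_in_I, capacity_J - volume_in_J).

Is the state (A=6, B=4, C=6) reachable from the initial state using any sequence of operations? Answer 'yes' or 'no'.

Answer: yes

Derivation:
BFS from (A=1, B=6, C=7):
  1. fill(B) -> (A=1 B=8 C=7)
  2. pour(A -> C) -> (A=0 B=8 C=8)
  3. pour(B -> C) -> (A=0 B=4 C=12)
  4. pour(C -> A) -> (A=6 B=4 C=6)
Target reached → yes.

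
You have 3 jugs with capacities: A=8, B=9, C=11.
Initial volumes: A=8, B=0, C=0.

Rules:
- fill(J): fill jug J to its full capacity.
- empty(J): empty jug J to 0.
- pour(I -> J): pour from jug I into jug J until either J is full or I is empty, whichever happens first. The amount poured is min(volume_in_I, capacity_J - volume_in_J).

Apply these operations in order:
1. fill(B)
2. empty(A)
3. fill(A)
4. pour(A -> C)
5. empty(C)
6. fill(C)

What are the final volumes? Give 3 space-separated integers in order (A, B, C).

Answer: 0 9 11

Derivation:
Step 1: fill(B) -> (A=8 B=9 C=0)
Step 2: empty(A) -> (A=0 B=9 C=0)
Step 3: fill(A) -> (A=8 B=9 C=0)
Step 4: pour(A -> C) -> (A=0 B=9 C=8)
Step 5: empty(C) -> (A=0 B=9 C=0)
Step 6: fill(C) -> (A=0 B=9 C=11)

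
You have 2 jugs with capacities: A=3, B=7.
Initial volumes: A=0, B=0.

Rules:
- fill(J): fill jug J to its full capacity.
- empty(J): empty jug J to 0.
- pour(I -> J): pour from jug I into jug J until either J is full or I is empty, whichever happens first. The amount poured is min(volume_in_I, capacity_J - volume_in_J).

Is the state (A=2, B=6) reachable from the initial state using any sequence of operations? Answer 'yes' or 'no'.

Answer: no

Derivation:
BFS explored all 20 reachable states.
Reachable set includes: (0,0), (0,1), (0,2), (0,3), (0,4), (0,5), (0,6), (0,7), (1,0), (1,7), (2,0), (2,7) ...
Target (A=2, B=6) not in reachable set → no.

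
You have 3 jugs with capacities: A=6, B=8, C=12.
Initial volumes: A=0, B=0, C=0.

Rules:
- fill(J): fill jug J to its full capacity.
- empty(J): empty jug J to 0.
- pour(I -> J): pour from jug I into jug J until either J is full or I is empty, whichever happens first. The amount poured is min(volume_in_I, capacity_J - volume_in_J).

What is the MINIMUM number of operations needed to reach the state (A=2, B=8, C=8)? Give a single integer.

Answer: 7

Derivation:
BFS from (A=0, B=0, C=0). One shortest path:
  1. fill(B) -> (A=0 B=8 C=0)
  2. pour(B -> A) -> (A=6 B=2 C=0)
  3. empty(A) -> (A=0 B=2 C=0)
  4. pour(B -> A) -> (A=2 B=0 C=0)
  5. fill(B) -> (A=2 B=8 C=0)
  6. pour(B -> C) -> (A=2 B=0 C=8)
  7. fill(B) -> (A=2 B=8 C=8)
Reached target in 7 moves.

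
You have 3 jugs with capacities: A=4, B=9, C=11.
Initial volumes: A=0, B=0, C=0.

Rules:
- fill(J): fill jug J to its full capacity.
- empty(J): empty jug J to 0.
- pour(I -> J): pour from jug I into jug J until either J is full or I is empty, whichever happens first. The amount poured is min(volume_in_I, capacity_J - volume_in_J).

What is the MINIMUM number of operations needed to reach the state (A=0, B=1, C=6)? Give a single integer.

Answer: 6

Derivation:
BFS from (A=0, B=0, C=0). One shortest path:
  1. fill(C) -> (A=0 B=0 C=11)
  2. pour(C -> B) -> (A=0 B=9 C=2)
  3. pour(B -> A) -> (A=4 B=5 C=2)
  4. empty(A) -> (A=0 B=5 C=2)
  5. pour(B -> A) -> (A=4 B=1 C=2)
  6. pour(A -> C) -> (A=0 B=1 C=6)
Reached target in 6 moves.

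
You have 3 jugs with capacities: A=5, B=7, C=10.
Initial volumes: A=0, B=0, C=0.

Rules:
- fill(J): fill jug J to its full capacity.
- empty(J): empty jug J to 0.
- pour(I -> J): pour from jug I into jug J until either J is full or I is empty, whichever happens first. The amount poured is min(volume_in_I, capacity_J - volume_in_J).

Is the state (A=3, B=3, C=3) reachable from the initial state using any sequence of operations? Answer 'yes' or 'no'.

Answer: no

Derivation:
BFS explored all 312 reachable states.
Reachable set includes: (0,0,0), (0,0,1), (0,0,2), (0,0,3), (0,0,4), (0,0,5), (0,0,6), (0,0,7), (0,0,8), (0,0,9), (0,0,10), (0,1,0) ...
Target (A=3, B=3, C=3) not in reachable set → no.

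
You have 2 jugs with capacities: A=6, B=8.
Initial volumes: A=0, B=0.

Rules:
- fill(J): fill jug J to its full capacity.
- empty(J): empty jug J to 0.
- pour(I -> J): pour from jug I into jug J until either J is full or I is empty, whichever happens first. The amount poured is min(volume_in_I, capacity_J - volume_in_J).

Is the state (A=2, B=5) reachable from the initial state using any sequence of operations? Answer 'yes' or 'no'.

Answer: no

Derivation:
BFS explored all 14 reachable states.
Reachable set includes: (0,0), (0,2), (0,4), (0,6), (0,8), (2,0), (2,8), (4,0), (4,8), (6,0), (6,2), (6,4) ...
Target (A=2, B=5) not in reachable set → no.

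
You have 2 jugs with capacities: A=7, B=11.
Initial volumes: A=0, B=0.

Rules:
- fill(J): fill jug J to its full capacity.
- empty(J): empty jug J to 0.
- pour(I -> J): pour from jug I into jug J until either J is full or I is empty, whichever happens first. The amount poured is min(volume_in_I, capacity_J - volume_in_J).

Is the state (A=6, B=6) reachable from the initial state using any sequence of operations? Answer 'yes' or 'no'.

Answer: no

Derivation:
BFS explored all 36 reachable states.
Reachable set includes: (0,0), (0,1), (0,2), (0,3), (0,4), (0,5), (0,6), (0,7), (0,8), (0,9), (0,10), (0,11) ...
Target (A=6, B=6) not in reachable set → no.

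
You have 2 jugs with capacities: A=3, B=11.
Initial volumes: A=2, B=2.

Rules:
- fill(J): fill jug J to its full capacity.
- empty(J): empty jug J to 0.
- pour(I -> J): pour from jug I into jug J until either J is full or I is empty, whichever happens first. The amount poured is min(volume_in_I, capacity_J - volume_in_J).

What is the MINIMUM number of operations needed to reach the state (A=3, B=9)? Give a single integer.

Answer: 5

Derivation:
BFS from (A=2, B=2). One shortest path:
  1. pour(B -> A) -> (A=3 B=1)
  2. empty(A) -> (A=0 B=1)
  3. pour(B -> A) -> (A=1 B=0)
  4. fill(B) -> (A=1 B=11)
  5. pour(B -> A) -> (A=3 B=9)
Reached target in 5 moves.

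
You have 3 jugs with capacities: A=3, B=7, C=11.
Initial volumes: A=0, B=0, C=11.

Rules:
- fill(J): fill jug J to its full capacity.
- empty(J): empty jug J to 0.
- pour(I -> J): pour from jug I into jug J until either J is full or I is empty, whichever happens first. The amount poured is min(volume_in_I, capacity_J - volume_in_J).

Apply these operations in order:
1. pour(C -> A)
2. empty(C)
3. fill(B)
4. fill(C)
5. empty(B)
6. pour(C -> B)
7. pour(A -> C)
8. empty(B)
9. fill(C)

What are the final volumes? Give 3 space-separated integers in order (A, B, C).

Step 1: pour(C -> A) -> (A=3 B=0 C=8)
Step 2: empty(C) -> (A=3 B=0 C=0)
Step 3: fill(B) -> (A=3 B=7 C=0)
Step 4: fill(C) -> (A=3 B=7 C=11)
Step 5: empty(B) -> (A=3 B=0 C=11)
Step 6: pour(C -> B) -> (A=3 B=7 C=4)
Step 7: pour(A -> C) -> (A=0 B=7 C=7)
Step 8: empty(B) -> (A=0 B=0 C=7)
Step 9: fill(C) -> (A=0 B=0 C=11)

Answer: 0 0 11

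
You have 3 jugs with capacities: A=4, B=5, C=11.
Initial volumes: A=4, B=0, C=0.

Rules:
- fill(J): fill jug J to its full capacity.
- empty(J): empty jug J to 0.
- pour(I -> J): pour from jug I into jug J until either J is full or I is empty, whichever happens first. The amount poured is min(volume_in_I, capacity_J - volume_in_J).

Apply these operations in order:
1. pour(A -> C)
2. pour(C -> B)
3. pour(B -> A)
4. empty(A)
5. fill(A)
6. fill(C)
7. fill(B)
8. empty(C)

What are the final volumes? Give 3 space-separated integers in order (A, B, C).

Step 1: pour(A -> C) -> (A=0 B=0 C=4)
Step 2: pour(C -> B) -> (A=0 B=4 C=0)
Step 3: pour(B -> A) -> (A=4 B=0 C=0)
Step 4: empty(A) -> (A=0 B=0 C=0)
Step 5: fill(A) -> (A=4 B=0 C=0)
Step 6: fill(C) -> (A=4 B=0 C=11)
Step 7: fill(B) -> (A=4 B=5 C=11)
Step 8: empty(C) -> (A=4 B=5 C=0)

Answer: 4 5 0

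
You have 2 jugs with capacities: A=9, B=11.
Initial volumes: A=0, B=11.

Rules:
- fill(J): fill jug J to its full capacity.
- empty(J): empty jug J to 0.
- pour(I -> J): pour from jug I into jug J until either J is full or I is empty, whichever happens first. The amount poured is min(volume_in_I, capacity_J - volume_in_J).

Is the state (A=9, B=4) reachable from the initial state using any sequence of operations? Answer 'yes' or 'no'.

Answer: yes

Derivation:
BFS from (A=0, B=11):
  1. pour(B -> A) -> (A=9 B=2)
  2. empty(A) -> (A=0 B=2)
  3. pour(B -> A) -> (A=2 B=0)
  4. fill(B) -> (A=2 B=11)
  5. pour(B -> A) -> (A=9 B=4)
Target reached → yes.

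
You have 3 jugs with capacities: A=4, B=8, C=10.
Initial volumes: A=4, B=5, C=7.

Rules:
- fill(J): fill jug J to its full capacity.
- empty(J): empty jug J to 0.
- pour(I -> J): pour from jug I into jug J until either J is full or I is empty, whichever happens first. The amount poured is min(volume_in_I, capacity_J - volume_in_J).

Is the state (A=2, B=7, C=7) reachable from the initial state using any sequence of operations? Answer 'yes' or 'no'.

BFS explored all 306 reachable states.
Reachable set includes: (0,0,0), (0,0,1), (0,0,2), (0,0,3), (0,0,4), (0,0,5), (0,0,6), (0,0,7), (0,0,8), (0,0,9), (0,0,10), (0,1,0) ...
Target (A=2, B=7, C=7) not in reachable set → no.

Answer: no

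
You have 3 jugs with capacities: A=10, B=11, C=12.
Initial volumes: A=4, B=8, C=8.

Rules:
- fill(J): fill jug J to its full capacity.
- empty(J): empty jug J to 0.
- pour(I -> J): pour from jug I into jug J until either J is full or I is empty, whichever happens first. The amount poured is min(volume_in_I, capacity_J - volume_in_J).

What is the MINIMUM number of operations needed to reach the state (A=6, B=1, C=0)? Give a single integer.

BFS from (A=4, B=8, C=8). One shortest path:
  1. empty(A) -> (A=0 B=8 C=8)
  2. fill(B) -> (A=0 B=11 C=8)
  3. pour(B -> A) -> (A=10 B=1 C=8)
  4. pour(A -> C) -> (A=6 B=1 C=12)
  5. empty(C) -> (A=6 B=1 C=0)
Reached target in 5 moves.

Answer: 5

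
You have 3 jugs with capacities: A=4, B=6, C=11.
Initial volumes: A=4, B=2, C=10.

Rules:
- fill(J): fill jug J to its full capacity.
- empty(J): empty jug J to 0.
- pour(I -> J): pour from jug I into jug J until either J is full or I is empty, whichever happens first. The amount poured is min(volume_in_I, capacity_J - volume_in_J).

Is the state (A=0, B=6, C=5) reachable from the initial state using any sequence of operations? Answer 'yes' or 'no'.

Answer: yes

Derivation:
BFS from (A=4, B=2, C=10):
  1. empty(A) -> (A=0 B=2 C=10)
  2. empty(B) -> (A=0 B=0 C=10)
  3. fill(C) -> (A=0 B=0 C=11)
  4. pour(C -> B) -> (A=0 B=6 C=5)
Target reached → yes.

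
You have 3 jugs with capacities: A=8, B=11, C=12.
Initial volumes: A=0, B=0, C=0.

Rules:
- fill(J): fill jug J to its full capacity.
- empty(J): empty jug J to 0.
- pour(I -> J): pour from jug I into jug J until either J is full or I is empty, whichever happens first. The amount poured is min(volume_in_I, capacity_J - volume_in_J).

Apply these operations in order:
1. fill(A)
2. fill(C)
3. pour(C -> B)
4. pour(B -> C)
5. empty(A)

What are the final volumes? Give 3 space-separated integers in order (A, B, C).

Answer: 0 0 12

Derivation:
Step 1: fill(A) -> (A=8 B=0 C=0)
Step 2: fill(C) -> (A=8 B=0 C=12)
Step 3: pour(C -> B) -> (A=8 B=11 C=1)
Step 4: pour(B -> C) -> (A=8 B=0 C=12)
Step 5: empty(A) -> (A=0 B=0 C=12)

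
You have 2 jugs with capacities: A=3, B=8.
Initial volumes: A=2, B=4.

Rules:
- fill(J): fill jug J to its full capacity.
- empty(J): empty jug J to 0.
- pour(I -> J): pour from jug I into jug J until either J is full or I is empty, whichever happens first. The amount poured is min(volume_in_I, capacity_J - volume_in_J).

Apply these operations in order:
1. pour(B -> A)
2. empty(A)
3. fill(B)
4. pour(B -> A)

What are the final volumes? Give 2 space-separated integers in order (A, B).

Step 1: pour(B -> A) -> (A=3 B=3)
Step 2: empty(A) -> (A=0 B=3)
Step 3: fill(B) -> (A=0 B=8)
Step 4: pour(B -> A) -> (A=3 B=5)

Answer: 3 5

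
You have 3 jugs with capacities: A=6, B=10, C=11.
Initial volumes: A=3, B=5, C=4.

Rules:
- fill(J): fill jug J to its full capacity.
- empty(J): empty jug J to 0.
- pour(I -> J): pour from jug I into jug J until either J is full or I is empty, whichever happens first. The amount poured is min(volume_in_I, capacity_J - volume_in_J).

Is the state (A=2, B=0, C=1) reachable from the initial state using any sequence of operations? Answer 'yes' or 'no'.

Answer: yes

Derivation:
BFS from (A=3, B=5, C=4):
  1. fill(B) -> (A=3 B=10 C=4)
  2. empty(C) -> (A=3 B=10 C=0)
  3. pour(B -> C) -> (A=3 B=0 C=10)
  4. pour(A -> C) -> (A=2 B=0 C=11)
  5. pour(C -> B) -> (A=2 B=10 C=1)
  6. empty(B) -> (A=2 B=0 C=1)
Target reached → yes.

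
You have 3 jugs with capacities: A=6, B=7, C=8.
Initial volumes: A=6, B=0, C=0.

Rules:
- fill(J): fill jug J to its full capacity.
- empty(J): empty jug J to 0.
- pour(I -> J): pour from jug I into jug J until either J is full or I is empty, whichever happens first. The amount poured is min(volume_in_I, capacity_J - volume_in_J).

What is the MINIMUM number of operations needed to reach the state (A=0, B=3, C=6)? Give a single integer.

Answer: 8

Derivation:
BFS from (A=6, B=0, C=0). One shortest path:
  1. empty(A) -> (A=0 B=0 C=0)
  2. fill(B) -> (A=0 B=7 C=0)
  3. fill(C) -> (A=0 B=7 C=8)
  4. pour(B -> A) -> (A=6 B=1 C=8)
  5. empty(A) -> (A=0 B=1 C=8)
  6. pour(C -> A) -> (A=6 B=1 C=2)
  7. pour(C -> B) -> (A=6 B=3 C=0)
  8. pour(A -> C) -> (A=0 B=3 C=6)
Reached target in 8 moves.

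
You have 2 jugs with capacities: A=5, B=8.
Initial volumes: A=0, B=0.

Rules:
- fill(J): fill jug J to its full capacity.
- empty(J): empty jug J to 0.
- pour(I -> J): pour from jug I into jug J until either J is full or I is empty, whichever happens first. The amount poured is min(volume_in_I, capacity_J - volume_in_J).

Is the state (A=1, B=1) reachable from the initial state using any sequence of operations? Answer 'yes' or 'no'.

BFS explored all 26 reachable states.
Reachable set includes: (0,0), (0,1), (0,2), (0,3), (0,4), (0,5), (0,6), (0,7), (0,8), (1,0), (1,8), (2,0) ...
Target (A=1, B=1) not in reachable set → no.

Answer: no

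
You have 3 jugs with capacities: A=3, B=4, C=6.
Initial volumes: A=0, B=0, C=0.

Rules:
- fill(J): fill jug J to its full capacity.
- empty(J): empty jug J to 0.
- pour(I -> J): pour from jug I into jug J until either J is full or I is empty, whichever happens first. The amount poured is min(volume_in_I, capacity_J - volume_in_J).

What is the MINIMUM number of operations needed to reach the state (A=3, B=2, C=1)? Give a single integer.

Answer: 6

Derivation:
BFS from (A=0, B=0, C=0). One shortest path:
  1. fill(C) -> (A=0 B=0 C=6)
  2. pour(C -> B) -> (A=0 B=4 C=2)
  3. pour(C -> A) -> (A=2 B=4 C=0)
  4. pour(B -> C) -> (A=2 B=0 C=4)
  5. pour(A -> B) -> (A=0 B=2 C=4)
  6. pour(C -> A) -> (A=3 B=2 C=1)
Reached target in 6 moves.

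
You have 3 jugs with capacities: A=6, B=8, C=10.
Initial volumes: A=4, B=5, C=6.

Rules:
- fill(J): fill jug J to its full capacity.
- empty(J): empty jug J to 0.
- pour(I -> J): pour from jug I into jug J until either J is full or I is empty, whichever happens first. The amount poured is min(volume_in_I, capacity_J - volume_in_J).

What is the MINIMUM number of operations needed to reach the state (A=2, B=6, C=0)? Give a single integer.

Answer: 4

Derivation:
BFS from (A=4, B=5, C=6). One shortest path:
  1. fill(B) -> (A=4 B=8 C=6)
  2. pour(B -> A) -> (A=6 B=6 C=6)
  3. pour(A -> C) -> (A=2 B=6 C=10)
  4. empty(C) -> (A=2 B=6 C=0)
Reached target in 4 moves.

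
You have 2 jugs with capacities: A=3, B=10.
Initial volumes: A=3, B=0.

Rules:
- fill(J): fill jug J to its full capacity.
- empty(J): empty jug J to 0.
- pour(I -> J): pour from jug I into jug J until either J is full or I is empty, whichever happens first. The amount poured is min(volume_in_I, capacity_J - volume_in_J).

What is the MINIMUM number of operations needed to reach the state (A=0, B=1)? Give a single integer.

BFS from (A=3, B=0). One shortest path:
  1. empty(A) -> (A=0 B=0)
  2. fill(B) -> (A=0 B=10)
  3. pour(B -> A) -> (A=3 B=7)
  4. empty(A) -> (A=0 B=7)
  5. pour(B -> A) -> (A=3 B=4)
  6. empty(A) -> (A=0 B=4)
  7. pour(B -> A) -> (A=3 B=1)
  8. empty(A) -> (A=0 B=1)
Reached target in 8 moves.

Answer: 8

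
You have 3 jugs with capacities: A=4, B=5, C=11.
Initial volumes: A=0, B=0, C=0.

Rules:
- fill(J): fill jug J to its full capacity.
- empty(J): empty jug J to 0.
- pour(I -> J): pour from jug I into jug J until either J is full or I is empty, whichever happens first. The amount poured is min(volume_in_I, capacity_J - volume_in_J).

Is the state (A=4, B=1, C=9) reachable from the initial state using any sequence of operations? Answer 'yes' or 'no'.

BFS from (A=0, B=0, C=0):
  1. fill(A) -> (A=4 B=0 C=0)
  2. fill(B) -> (A=4 B=5 C=0)
  3. pour(A -> C) -> (A=0 B=5 C=4)
  4. pour(B -> C) -> (A=0 B=0 C=9)
  5. fill(B) -> (A=0 B=5 C=9)
  6. pour(B -> A) -> (A=4 B=1 C=9)
Target reached → yes.

Answer: yes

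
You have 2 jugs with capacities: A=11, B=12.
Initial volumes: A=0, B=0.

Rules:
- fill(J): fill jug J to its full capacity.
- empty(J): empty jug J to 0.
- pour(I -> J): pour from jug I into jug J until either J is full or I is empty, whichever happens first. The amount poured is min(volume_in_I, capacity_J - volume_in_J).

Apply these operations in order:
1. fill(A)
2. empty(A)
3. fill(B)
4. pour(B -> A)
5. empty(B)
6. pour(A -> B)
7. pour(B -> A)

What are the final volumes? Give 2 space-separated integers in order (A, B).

Step 1: fill(A) -> (A=11 B=0)
Step 2: empty(A) -> (A=0 B=0)
Step 3: fill(B) -> (A=0 B=12)
Step 4: pour(B -> A) -> (A=11 B=1)
Step 5: empty(B) -> (A=11 B=0)
Step 6: pour(A -> B) -> (A=0 B=11)
Step 7: pour(B -> A) -> (A=11 B=0)

Answer: 11 0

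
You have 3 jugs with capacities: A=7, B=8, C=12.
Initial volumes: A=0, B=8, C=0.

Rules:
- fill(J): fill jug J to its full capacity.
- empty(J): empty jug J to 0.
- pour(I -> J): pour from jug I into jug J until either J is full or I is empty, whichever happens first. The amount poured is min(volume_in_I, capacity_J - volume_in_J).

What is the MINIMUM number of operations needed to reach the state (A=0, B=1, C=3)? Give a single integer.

Answer: 6

Derivation:
BFS from (A=0, B=8, C=0). One shortest path:
  1. pour(B -> C) -> (A=0 B=0 C=8)
  2. fill(B) -> (A=0 B=8 C=8)
  3. pour(B -> A) -> (A=7 B=1 C=8)
  4. pour(A -> C) -> (A=3 B=1 C=12)
  5. empty(C) -> (A=3 B=1 C=0)
  6. pour(A -> C) -> (A=0 B=1 C=3)
Reached target in 6 moves.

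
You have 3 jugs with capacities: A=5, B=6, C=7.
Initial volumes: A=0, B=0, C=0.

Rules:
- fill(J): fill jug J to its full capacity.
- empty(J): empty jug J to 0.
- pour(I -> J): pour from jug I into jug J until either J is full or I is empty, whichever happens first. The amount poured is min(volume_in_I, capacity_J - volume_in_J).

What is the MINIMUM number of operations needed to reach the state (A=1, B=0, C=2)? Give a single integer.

Answer: 7

Derivation:
BFS from (A=0, B=0, C=0). One shortest path:
  1. fill(B) -> (A=0 B=6 C=0)
  2. fill(C) -> (A=0 B=6 C=7)
  3. pour(B -> A) -> (A=5 B=1 C=7)
  4. empty(A) -> (A=0 B=1 C=7)
  5. pour(C -> A) -> (A=5 B=1 C=2)
  6. empty(A) -> (A=0 B=1 C=2)
  7. pour(B -> A) -> (A=1 B=0 C=2)
Reached target in 7 moves.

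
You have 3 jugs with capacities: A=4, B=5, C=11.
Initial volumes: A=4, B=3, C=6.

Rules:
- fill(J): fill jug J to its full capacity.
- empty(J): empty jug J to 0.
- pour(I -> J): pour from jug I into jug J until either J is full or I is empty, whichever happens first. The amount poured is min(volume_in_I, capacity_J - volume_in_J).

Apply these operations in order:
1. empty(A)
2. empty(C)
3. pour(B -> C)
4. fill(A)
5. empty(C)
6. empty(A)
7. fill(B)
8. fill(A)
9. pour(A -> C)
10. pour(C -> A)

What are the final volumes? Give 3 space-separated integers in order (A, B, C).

Answer: 4 5 0

Derivation:
Step 1: empty(A) -> (A=0 B=3 C=6)
Step 2: empty(C) -> (A=0 B=3 C=0)
Step 3: pour(B -> C) -> (A=0 B=0 C=3)
Step 4: fill(A) -> (A=4 B=0 C=3)
Step 5: empty(C) -> (A=4 B=0 C=0)
Step 6: empty(A) -> (A=0 B=0 C=0)
Step 7: fill(B) -> (A=0 B=5 C=0)
Step 8: fill(A) -> (A=4 B=5 C=0)
Step 9: pour(A -> C) -> (A=0 B=5 C=4)
Step 10: pour(C -> A) -> (A=4 B=5 C=0)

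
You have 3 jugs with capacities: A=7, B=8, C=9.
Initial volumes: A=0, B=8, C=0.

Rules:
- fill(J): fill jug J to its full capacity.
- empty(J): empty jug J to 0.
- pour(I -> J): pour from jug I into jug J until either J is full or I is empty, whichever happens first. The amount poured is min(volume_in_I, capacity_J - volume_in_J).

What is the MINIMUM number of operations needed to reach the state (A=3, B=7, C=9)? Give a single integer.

Answer: 8

Derivation:
BFS from (A=0, B=8, C=0). One shortest path:
  1. fill(C) -> (A=0 B=8 C=9)
  2. pour(B -> A) -> (A=7 B=1 C=9)
  3. empty(A) -> (A=0 B=1 C=9)
  4. pour(B -> A) -> (A=1 B=0 C=9)
  5. pour(C -> A) -> (A=7 B=0 C=3)
  6. pour(A -> B) -> (A=0 B=7 C=3)
  7. pour(C -> A) -> (A=3 B=7 C=0)
  8. fill(C) -> (A=3 B=7 C=9)
Reached target in 8 moves.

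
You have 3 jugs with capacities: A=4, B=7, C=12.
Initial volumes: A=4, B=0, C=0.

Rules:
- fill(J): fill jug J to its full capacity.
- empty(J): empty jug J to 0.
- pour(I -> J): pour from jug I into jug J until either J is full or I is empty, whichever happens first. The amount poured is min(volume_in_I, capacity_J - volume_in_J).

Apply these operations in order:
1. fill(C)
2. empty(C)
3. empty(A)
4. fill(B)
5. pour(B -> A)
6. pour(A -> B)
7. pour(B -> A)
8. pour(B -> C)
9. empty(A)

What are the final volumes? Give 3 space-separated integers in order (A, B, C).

Answer: 0 0 3

Derivation:
Step 1: fill(C) -> (A=4 B=0 C=12)
Step 2: empty(C) -> (A=4 B=0 C=0)
Step 3: empty(A) -> (A=0 B=0 C=0)
Step 4: fill(B) -> (A=0 B=7 C=0)
Step 5: pour(B -> A) -> (A=4 B=3 C=0)
Step 6: pour(A -> B) -> (A=0 B=7 C=0)
Step 7: pour(B -> A) -> (A=4 B=3 C=0)
Step 8: pour(B -> C) -> (A=4 B=0 C=3)
Step 9: empty(A) -> (A=0 B=0 C=3)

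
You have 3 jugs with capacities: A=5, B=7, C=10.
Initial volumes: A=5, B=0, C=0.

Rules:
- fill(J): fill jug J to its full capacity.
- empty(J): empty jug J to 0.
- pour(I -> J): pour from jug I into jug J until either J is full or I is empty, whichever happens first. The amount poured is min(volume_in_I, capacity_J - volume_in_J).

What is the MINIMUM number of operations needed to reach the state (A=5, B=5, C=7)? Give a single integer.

Answer: 4

Derivation:
BFS from (A=5, B=0, C=0). One shortest path:
  1. fill(B) -> (A=5 B=7 C=0)
  2. pour(B -> C) -> (A=5 B=0 C=7)
  3. pour(A -> B) -> (A=0 B=5 C=7)
  4. fill(A) -> (A=5 B=5 C=7)
Reached target in 4 moves.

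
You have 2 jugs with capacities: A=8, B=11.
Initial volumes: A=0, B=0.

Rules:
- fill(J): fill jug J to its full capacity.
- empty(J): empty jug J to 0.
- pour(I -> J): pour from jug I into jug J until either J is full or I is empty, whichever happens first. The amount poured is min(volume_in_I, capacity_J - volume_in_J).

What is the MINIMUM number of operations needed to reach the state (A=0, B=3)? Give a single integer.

BFS from (A=0, B=0). One shortest path:
  1. fill(B) -> (A=0 B=11)
  2. pour(B -> A) -> (A=8 B=3)
  3. empty(A) -> (A=0 B=3)
Reached target in 3 moves.

Answer: 3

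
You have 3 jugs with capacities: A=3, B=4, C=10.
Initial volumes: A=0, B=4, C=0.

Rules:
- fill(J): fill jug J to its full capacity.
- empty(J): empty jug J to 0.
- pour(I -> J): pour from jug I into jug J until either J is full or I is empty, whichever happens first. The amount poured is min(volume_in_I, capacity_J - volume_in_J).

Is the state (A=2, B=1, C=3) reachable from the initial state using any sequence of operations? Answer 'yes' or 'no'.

BFS explored all 166 reachable states.
Reachable set includes: (0,0,0), (0,0,1), (0,0,2), (0,0,3), (0,0,4), (0,0,5), (0,0,6), (0,0,7), (0,0,8), (0,0,9), (0,0,10), (0,1,0) ...
Target (A=2, B=1, C=3) not in reachable set → no.

Answer: no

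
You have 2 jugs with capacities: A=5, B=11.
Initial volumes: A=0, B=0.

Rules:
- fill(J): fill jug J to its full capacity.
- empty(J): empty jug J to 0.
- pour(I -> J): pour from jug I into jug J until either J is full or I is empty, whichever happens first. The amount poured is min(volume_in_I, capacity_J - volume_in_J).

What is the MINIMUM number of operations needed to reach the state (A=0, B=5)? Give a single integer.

Answer: 2

Derivation:
BFS from (A=0, B=0). One shortest path:
  1. fill(A) -> (A=5 B=0)
  2. pour(A -> B) -> (A=0 B=5)
Reached target in 2 moves.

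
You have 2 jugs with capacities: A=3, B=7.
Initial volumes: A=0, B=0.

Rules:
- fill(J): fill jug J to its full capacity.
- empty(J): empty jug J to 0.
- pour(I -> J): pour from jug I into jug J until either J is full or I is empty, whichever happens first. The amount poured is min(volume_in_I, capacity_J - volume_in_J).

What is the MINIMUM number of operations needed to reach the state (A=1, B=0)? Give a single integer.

Answer: 6

Derivation:
BFS from (A=0, B=0). One shortest path:
  1. fill(B) -> (A=0 B=7)
  2. pour(B -> A) -> (A=3 B=4)
  3. empty(A) -> (A=0 B=4)
  4. pour(B -> A) -> (A=3 B=1)
  5. empty(A) -> (A=0 B=1)
  6. pour(B -> A) -> (A=1 B=0)
Reached target in 6 moves.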